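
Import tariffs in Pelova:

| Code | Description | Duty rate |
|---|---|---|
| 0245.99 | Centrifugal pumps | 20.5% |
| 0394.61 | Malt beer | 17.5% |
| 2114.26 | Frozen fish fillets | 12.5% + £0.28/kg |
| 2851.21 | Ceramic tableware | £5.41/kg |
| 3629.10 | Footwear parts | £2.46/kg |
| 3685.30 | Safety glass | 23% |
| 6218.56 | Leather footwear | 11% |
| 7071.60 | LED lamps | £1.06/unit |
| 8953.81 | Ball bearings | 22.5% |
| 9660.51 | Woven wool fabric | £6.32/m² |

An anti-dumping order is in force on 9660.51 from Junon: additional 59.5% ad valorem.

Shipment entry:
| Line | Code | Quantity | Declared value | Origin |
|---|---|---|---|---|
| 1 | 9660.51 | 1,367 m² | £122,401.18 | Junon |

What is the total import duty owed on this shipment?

£81,468.14

Line 1 (9660.51, Junon, 1,367 m², £122,401.18):
Base rate for 9660.51 is £6.32/m².
Additional duty on 9660.51 from Junon: +59.5% ad valorem. Applied ad valorem rate = 59.5%.
Duty = £122,401.18 × 59.5% + 1,367 × £6.32 = £81,468.14.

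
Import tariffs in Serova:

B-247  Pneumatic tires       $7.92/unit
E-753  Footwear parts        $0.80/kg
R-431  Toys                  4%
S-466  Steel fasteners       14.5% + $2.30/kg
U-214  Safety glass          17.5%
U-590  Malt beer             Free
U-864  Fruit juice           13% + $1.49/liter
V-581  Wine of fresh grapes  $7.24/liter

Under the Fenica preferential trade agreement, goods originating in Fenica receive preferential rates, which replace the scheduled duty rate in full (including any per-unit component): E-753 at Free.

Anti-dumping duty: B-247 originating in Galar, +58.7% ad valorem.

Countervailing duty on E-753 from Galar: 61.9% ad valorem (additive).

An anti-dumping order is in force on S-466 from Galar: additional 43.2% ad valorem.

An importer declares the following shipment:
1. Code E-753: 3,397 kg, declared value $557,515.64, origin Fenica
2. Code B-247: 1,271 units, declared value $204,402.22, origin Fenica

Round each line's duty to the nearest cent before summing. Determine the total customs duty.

Line 1 (E-753, Fenica, 3,397 kg, $557,515.64):
Base rate for E-753 is $0.80/kg.
Origin Fenica qualifies under the Serova–Fenica agreement and E-753 is covered: preferential rate Free applies instead.
The additional-duty order on E-753 targets Galar, not Fenica; it does not apply.
Duty = $557,515.64 × 0% = $0.00.
Line 2 (B-247, Fenica, 1,271 units, $204,402.22):
Base rate for B-247 is $7.92/unit.
Origin Fenica is the FTA partner but B-247 is not on the preference list; base rate stands.
The additional-duty order on B-247 targets Galar, not Fenica; it does not apply.
Duty = 1,271 × $7.92 = $10,066.32.
Total = $0.00 + $10,066.32 = $10,066.32.

$10,066.32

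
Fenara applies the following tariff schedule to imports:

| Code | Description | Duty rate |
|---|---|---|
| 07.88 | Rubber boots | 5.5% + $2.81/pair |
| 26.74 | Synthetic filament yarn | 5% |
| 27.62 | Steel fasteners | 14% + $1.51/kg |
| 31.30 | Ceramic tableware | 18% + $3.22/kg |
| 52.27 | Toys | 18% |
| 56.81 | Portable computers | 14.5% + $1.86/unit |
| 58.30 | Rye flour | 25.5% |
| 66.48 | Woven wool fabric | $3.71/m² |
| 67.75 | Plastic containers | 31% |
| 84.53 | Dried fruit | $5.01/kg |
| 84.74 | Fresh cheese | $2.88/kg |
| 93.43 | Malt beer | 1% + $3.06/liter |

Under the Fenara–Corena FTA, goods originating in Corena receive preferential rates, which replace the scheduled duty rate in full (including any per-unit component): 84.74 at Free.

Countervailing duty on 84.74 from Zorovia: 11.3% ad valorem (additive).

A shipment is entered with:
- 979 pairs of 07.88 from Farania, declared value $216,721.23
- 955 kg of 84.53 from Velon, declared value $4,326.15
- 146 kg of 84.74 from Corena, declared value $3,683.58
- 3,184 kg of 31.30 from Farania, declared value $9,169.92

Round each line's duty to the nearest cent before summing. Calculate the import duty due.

$31,358.28

Line 1 (07.88, Farania, 979 pairs, $216,721.23):
Base rate for 07.88 is 5.5% + $2.81/pair.
Duty = $216,721.23 × 5.5% + 979 × $2.81 = $14,670.66.
Line 2 (84.53, Velon, 955 kg, $4,326.15):
Base rate for 84.53 is $5.01/kg.
Duty = 955 × $5.01 = $4,784.55.
Line 3 (84.74, Corena, 146 kg, $3,683.58):
Base rate for 84.74 is $2.88/kg.
Origin Corena qualifies under the Fenara–Corena agreement and 84.74 is covered: preferential rate Free applies instead.
The additional-duty order on 84.74 targets Zorovia, not Corena; it does not apply.
Duty = $3,683.58 × 0% = $0.00.
Line 4 (31.30, Farania, 3,184 kg, $9,169.92):
Base rate for 31.30 is 18% + $3.22/kg.
Duty = $9,169.92 × 18% + 3,184 × $3.22 = $11,903.07.
Total = $14,670.66 + $4,784.55 + $0.00 + $11,903.07 = $31,358.28.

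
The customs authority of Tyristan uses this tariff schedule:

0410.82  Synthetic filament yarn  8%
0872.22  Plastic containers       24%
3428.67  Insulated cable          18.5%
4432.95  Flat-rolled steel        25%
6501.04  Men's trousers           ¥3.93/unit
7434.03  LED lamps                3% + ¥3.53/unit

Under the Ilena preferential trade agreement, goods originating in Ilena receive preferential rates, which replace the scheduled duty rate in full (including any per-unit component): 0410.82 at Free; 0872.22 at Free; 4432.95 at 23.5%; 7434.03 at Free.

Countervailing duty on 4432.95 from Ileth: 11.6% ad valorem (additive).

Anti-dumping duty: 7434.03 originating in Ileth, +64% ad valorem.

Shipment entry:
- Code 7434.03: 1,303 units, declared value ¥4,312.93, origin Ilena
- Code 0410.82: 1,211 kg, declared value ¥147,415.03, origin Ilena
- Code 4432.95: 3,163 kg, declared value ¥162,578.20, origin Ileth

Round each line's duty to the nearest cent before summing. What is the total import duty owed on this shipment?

Line 1 (7434.03, Ilena, 1,303 units, ¥4,312.93):
Base rate for 7434.03 is 3% + ¥3.53/unit.
Origin Ilena qualifies under the Tyristan–Ilena agreement and 7434.03 is covered: preferential rate Free applies instead.
The additional-duty order on 7434.03 targets Ileth, not Ilena; it does not apply.
Duty = ¥4,312.93 × 0% = ¥0.00.
Line 2 (0410.82, Ilena, 1,211 kg, ¥147,415.03):
Base rate for 0410.82 is 8%.
Origin Ilena qualifies under the Tyristan–Ilena agreement and 0410.82 is covered: preferential rate Free applies instead.
Duty = ¥147,415.03 × 0% = ¥0.00.
Line 3 (4432.95, Ileth, 3,163 kg, ¥162,578.20):
Base rate for 4432.95 is 25%.
4432.95 has an FTA preferential rate, but origin Ileth is not Ilena; base rate stands.
Additional duty on 4432.95 from Ileth: +11.6%. Applied ad valorem rate: 25% + 11.6% = 36.6%.
Duty = ¥162,578.20 × 36.6% = ¥59,503.62.
Total = ¥0.00 + ¥0.00 + ¥59,503.62 = ¥59,503.62.

¥59,503.62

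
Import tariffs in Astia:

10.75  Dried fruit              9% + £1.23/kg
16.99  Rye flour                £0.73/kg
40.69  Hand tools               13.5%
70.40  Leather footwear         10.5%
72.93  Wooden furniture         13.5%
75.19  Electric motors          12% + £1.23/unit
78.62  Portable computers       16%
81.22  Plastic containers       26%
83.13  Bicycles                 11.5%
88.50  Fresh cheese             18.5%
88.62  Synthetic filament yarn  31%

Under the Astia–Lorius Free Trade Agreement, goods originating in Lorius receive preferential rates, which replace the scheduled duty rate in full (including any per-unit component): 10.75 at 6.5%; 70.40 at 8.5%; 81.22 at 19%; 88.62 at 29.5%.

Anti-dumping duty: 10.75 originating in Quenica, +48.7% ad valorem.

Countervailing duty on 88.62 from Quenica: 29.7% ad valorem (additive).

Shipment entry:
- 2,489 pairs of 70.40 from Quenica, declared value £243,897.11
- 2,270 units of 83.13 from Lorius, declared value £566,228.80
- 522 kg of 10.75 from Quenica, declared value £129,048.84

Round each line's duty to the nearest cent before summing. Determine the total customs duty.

£165,828.75

Line 1 (70.40, Quenica, 2,489 pairs, £243,897.11):
Base rate for 70.40 is 10.5%.
70.40 has an FTA preferential rate, but origin Quenica is not Lorius; base rate stands.
Duty = £243,897.11 × 10.5% = £25,609.20.
Line 2 (83.13, Lorius, 2,270 units, £566,228.80):
Base rate for 83.13 is 11.5%.
Origin Lorius is the FTA partner but 83.13 is not on the preference list; base rate stands.
Duty = £566,228.80 × 11.5% = £65,116.31.
Line 3 (10.75, Quenica, 522 kg, £129,048.84):
Base rate for 10.75 is 9% + £1.23/kg.
10.75 has an FTA preferential rate, but origin Quenica is not Lorius; base rate stands.
Additional duty on 10.75 from Quenica: +48.7%. Applied ad valorem rate: 9% + 48.7% = 57.7%.
Duty = £129,048.84 × 57.7% + 522 × £1.23 = £75,103.24.
Total = £25,609.20 + £65,116.31 + £75,103.24 = £165,828.75.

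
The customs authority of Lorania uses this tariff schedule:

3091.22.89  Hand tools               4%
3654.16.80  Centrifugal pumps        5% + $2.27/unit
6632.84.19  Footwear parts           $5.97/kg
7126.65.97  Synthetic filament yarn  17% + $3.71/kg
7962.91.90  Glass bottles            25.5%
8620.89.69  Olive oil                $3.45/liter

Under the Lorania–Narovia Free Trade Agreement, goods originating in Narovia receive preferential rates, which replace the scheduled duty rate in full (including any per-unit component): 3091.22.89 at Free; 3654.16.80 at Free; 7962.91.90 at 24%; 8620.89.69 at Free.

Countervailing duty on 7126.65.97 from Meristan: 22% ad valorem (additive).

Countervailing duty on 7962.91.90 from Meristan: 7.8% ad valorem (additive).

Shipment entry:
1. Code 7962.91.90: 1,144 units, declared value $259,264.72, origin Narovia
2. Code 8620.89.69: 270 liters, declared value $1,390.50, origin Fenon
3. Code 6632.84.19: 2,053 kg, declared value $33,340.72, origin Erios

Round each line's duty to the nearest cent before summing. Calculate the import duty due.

$75,411.44

Line 1 (7962.91.90, Narovia, 1,144 units, $259,264.72):
Base rate for 7962.91.90 is 25.5%.
Origin Narovia qualifies under the Lorania–Narovia agreement and 7962.91.90 is covered: preferential rate 24% applies instead.
The additional-duty order on 7962.91.90 targets Meristan, not Narovia; it does not apply.
Duty = $259,264.72 × 24% = $62,223.53.
Line 2 (8620.89.69, Fenon, 270 liters, $1,390.50):
Base rate for 8620.89.69 is $3.45/liter.
8620.89.69 has an FTA preferential rate, but origin Fenon is not Narovia; base rate stands.
Duty = 270 × $3.45 = $931.50.
Line 3 (6632.84.19, Erios, 2,053 kg, $33,340.72):
Base rate for 6632.84.19 is $5.97/kg.
Duty = 2,053 × $5.97 = $12,256.41.
Total = $62,223.53 + $931.50 + $12,256.41 = $75,411.44.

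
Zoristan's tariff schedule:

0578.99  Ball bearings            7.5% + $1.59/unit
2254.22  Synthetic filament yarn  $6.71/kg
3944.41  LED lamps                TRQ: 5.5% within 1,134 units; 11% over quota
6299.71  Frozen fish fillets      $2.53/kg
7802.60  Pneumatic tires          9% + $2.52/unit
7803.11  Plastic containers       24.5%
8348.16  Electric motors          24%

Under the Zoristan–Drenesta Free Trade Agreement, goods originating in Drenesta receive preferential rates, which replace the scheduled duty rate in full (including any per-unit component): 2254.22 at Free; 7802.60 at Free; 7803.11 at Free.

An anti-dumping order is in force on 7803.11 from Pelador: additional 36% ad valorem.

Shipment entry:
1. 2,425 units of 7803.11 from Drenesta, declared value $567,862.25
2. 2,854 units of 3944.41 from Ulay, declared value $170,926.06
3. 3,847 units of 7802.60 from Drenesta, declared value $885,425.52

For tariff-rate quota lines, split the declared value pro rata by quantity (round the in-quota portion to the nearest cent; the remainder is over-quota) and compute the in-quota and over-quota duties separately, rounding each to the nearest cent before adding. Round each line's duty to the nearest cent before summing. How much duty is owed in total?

$15,066.53

Line 1 (7803.11, Drenesta, 2,425 units, $567,862.25):
Base rate for 7803.11 is 24.5%.
Origin Drenesta qualifies under the Zoristan–Drenesta agreement and 7803.11 is covered: preferential rate Free applies instead.
The additional-duty order on 7803.11 targets Pelador, not Drenesta; it does not apply.
Duty = $567,862.25 × 0% = $0.00.
Line 2 (3944.41, Ulay, 2,854 units, $170,926.06):
Code 3944.41 is under a tariff-rate quota (threshold 1,134 units). In-quota: 1,134 units at 5.5%; over-quota: 1,720 units at 11%.
Pro-rata value split: in-quota = $170,926.06 × 1,134/2,854 = $67,915.26; over-quota = $170,926.06 − $67,915.26 = $103,010.80.
In-quota duty = $67,915.26 × 5.5% = $3,735.34. Over-quota duty = $103,010.80 × 11% = $11,331.19.
Line duty = $3,735.34 + $11,331.19 = $15,066.53.
Line 3 (7802.60, Drenesta, 3,847 units, $885,425.52):
Base rate for 7802.60 is 9% + $2.52/unit.
Origin Drenesta qualifies under the Zoristan–Drenesta agreement and 7802.60 is covered: preferential rate Free applies instead.
Duty = $885,425.52 × 0% = $0.00.
Total = $0.00 + $15,066.53 + $0.00 = $15,066.53.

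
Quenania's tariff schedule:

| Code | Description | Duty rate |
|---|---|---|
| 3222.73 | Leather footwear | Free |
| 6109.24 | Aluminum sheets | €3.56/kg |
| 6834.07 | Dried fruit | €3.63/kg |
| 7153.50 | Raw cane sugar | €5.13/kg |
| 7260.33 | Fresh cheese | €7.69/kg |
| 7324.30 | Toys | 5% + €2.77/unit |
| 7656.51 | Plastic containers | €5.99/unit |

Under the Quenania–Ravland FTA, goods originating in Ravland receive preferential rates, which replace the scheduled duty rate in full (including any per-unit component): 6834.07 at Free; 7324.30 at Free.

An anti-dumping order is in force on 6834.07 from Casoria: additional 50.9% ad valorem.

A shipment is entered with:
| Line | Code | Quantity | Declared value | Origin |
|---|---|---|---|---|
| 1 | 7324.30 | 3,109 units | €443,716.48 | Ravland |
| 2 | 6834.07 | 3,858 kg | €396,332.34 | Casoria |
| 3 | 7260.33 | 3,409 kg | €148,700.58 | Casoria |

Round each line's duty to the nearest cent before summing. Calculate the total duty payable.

€241,952.91

Line 1 (7324.30, Ravland, 3,109 units, €443,716.48):
Base rate for 7324.30 is 5% + €2.77/unit.
Origin Ravland qualifies under the Quenania–Ravland agreement and 7324.30 is covered: preferential rate Free applies instead.
Duty = €443,716.48 × 0% = €0.00.
Line 2 (6834.07, Casoria, 3,858 kg, €396,332.34):
Base rate for 6834.07 is €3.63/kg.
6834.07 has an FTA preferential rate, but origin Casoria is not Ravland; base rate stands.
Additional duty on 6834.07 from Casoria: +50.9% ad valorem. Applied ad valorem rate = 50.9%.
Duty = €396,332.34 × 50.9% + 3,858 × €3.63 = €215,737.70.
Line 3 (7260.33, Casoria, 3,409 kg, €148,700.58):
Base rate for 7260.33 is €7.69/kg.
Duty = 3,409 × €7.69 = €26,215.21.
Total = €0.00 + €215,737.70 + €26,215.21 = €241,952.91.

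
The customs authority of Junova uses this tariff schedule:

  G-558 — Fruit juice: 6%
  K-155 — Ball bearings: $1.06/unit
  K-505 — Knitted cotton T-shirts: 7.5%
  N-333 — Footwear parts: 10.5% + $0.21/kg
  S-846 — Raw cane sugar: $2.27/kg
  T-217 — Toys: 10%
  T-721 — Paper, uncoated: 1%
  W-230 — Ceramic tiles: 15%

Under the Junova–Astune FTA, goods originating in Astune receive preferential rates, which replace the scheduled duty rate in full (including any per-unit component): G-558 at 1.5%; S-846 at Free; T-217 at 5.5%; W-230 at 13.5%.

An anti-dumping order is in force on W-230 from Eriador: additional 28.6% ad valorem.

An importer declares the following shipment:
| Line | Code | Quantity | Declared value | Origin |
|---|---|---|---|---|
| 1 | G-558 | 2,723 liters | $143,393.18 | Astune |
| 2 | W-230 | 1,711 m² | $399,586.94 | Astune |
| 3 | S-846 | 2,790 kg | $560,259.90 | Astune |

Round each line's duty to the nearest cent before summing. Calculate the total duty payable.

Line 1 (G-558, Astune, 2,723 liters, $143,393.18):
Base rate for G-558 is 6%.
Origin Astune qualifies under the Junova–Astune agreement and G-558 is covered: preferential rate 1.5% applies instead.
Duty = $143,393.18 × 1.5% = $2,150.90.
Line 2 (W-230, Astune, 1,711 m², $399,586.94):
Base rate for W-230 is 15%.
Origin Astune qualifies under the Junova–Astune agreement and W-230 is covered: preferential rate 13.5% applies instead.
The additional-duty order on W-230 targets Eriador, not Astune; it does not apply.
Duty = $399,586.94 × 13.5% = $53,944.24.
Line 3 (S-846, Astune, 2,790 kg, $560,259.90):
Base rate for S-846 is $2.27/kg.
Origin Astune qualifies under the Junova–Astune agreement and S-846 is covered: preferential rate Free applies instead.
Duty = $560,259.90 × 0% = $0.00.
Total = $2,150.90 + $53,944.24 + $0.00 = $56,095.14.

$56,095.14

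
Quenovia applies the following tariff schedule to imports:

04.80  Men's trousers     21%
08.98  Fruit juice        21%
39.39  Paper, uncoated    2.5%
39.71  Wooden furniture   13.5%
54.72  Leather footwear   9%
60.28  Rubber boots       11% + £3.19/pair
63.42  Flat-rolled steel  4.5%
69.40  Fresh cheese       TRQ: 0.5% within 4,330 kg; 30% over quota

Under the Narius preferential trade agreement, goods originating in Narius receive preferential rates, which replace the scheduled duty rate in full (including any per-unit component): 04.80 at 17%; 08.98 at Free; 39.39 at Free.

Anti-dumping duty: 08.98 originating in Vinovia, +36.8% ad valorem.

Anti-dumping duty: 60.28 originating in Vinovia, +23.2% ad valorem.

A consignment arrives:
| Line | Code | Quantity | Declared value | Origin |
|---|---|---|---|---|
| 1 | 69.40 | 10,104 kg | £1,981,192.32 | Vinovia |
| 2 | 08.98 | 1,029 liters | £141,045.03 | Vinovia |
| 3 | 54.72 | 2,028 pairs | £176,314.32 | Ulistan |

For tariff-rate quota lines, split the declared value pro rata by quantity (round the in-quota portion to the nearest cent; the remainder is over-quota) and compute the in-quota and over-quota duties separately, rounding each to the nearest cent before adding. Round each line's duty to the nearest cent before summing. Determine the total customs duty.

£441,287.23

Line 1 (69.40, Vinovia, 10,104 kg, £1,981,192.32):
Code 69.40 is under a tariff-rate quota (threshold 4,330 kg). In-quota: 4,330 kg at 0.5%; over-quota: 5,774 kg at 30%.
Pro-rata value split: in-quota = £1,981,192.32 × 4,330/10,104 = £849,026.40; over-quota = £1,981,192.32 − £849,026.40 = £1,132,165.92.
In-quota duty = £849,026.40 × 0.5% = £4,245.13. Over-quota duty = £1,132,165.92 × 30% = £339,649.78.
Line duty = £4,245.13 + £339,649.78 = £343,894.91.
Line 2 (08.98, Vinovia, 1,029 liters, £141,045.03):
Base rate for 08.98 is 21%.
08.98 has an FTA preferential rate, but origin Vinovia is not Narius; base rate stands.
Additional duty on 08.98 from Vinovia: +36.8%. Applied ad valorem rate: 21% + 36.8% = 57.8%.
Duty = £141,045.03 × 57.8% = £81,524.03.
Line 3 (54.72, Ulistan, 2,028 pairs, £176,314.32):
Base rate for 54.72 is 9%.
Duty = £176,314.32 × 9% = £15,868.29.
Total = £343,894.91 + £81,524.03 + £15,868.29 = £441,287.23.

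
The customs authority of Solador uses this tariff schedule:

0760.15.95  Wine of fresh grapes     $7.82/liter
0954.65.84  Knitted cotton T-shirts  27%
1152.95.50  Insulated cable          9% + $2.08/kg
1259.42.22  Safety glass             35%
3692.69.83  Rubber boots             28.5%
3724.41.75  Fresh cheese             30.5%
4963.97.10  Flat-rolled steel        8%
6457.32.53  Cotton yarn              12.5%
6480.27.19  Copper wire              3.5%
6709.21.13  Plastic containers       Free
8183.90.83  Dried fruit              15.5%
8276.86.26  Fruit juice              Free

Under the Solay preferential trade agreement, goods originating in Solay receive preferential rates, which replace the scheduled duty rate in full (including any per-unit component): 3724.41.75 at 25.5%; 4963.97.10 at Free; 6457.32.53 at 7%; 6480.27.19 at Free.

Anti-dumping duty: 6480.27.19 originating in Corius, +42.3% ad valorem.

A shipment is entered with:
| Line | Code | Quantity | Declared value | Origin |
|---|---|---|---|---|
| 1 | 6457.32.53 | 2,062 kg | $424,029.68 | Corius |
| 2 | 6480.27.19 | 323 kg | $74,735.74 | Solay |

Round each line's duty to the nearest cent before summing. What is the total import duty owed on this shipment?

Line 1 (6457.32.53, Corius, 2,062 kg, $424,029.68):
Base rate for 6457.32.53 is 12.5%.
6457.32.53 has an FTA preferential rate, but origin Corius is not Solay; base rate stands.
Duty = $424,029.68 × 12.5% = $53,003.71.
Line 2 (6480.27.19, Solay, 323 kg, $74,735.74):
Base rate for 6480.27.19 is 3.5%.
Origin Solay qualifies under the Solador–Solay agreement and 6480.27.19 is covered: preferential rate Free applies instead.
The additional-duty order on 6480.27.19 targets Corius, not Solay; it does not apply.
Duty = $74,735.74 × 0% = $0.00.
Total = $53,003.71 + $0.00 = $53,003.71.

$53,003.71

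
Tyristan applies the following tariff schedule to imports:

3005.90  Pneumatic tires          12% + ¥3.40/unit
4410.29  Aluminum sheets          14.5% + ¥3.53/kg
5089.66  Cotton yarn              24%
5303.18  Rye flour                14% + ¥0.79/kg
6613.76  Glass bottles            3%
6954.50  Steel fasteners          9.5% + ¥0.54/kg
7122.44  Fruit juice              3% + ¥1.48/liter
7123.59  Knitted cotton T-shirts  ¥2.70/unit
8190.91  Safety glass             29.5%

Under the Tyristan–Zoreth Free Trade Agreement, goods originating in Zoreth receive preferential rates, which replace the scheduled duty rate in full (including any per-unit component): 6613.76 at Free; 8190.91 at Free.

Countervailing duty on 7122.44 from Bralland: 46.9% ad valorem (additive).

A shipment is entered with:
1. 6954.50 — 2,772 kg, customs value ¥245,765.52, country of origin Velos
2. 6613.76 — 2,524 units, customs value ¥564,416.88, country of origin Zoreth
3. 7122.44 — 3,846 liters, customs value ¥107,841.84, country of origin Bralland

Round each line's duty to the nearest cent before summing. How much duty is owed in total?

Line 1 (6954.50, Velos, 2,772 kg, ¥245,765.52):
Base rate for 6954.50 is 9.5% + ¥0.54/kg.
Duty = ¥245,765.52 × 9.5% + 2,772 × ¥0.54 = ¥24,844.60.
Line 2 (6613.76, Zoreth, 2,524 units, ¥564,416.88):
Base rate for 6613.76 is 3%.
Origin Zoreth qualifies under the Tyristan–Zoreth agreement and 6613.76 is covered: preferential rate Free applies instead.
Duty = ¥564,416.88 × 0% = ¥0.00.
Line 3 (7122.44, Bralland, 3,846 liters, ¥107,841.84):
Base rate for 7122.44 is 3% + ¥1.48/liter.
Additional duty on 7122.44 from Bralland: +46.9%. Applied ad valorem rate: 3% + 46.9% = 49.9%.
Duty = ¥107,841.84 × 49.9% + 3,846 × ¥1.48 = ¥59,505.16.
Total = ¥24,844.60 + ¥0.00 + ¥59,505.16 = ¥84,349.76.

¥84,349.76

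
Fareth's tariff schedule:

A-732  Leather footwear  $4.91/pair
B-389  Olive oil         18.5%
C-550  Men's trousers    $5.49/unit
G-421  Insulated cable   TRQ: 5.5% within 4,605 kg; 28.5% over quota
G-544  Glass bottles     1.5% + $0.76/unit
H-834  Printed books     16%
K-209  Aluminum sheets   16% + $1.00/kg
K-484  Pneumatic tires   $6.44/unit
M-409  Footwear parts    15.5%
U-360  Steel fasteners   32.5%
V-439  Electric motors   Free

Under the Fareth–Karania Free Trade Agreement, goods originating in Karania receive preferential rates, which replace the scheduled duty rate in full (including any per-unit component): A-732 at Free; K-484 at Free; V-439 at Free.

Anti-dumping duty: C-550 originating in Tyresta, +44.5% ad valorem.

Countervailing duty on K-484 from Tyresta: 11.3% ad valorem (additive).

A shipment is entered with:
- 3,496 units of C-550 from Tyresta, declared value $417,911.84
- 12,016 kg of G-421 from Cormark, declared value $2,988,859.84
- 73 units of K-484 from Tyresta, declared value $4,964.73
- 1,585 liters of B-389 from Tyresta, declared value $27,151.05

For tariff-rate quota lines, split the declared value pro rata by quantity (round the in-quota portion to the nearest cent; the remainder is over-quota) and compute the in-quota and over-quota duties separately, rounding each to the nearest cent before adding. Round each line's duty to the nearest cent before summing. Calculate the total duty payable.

Line 1 (C-550, Tyresta, 3,496 units, $417,911.84):
Base rate for C-550 is $5.49/unit.
Additional duty on C-550 from Tyresta: +44.5% ad valorem. Applied ad valorem rate = 44.5%.
Duty = $417,911.84 × 44.5% + 3,496 × $5.49 = $205,163.81.
Line 2 (G-421, Cormark, 12,016 kg, $2,988,859.84):
Code G-421 is under a tariff-rate quota (threshold 4,605 kg). In-quota: 4,605 kg at 5.5%; over-quota: 7,411 kg at 28.5%.
Pro-rata value split: in-quota = $2,988,859.84 × 4,605/12,016 = $1,145,447.70; over-quota = $2,988,859.84 − $1,145,447.70 = $1,843,412.14.
In-quota duty = $1,145,447.70 × 5.5% = $62,999.62. Over-quota duty = $1,843,412.14 × 28.5% = $525,372.46.
Line duty = $62,999.62 + $525,372.46 = $588,372.08.
Line 3 (K-484, Tyresta, 73 units, $4,964.73):
Base rate for K-484 is $6.44/unit.
K-484 has an FTA preferential rate, but origin Tyresta is not Karania; base rate stands.
Additional duty on K-484 from Tyresta: +11.3% ad valorem. Applied ad valorem rate = 11.3%.
Duty = $4,964.73 × 11.3% + 73 × $6.44 = $1,031.13.
Line 4 (B-389, Tyresta, 1,585 liters, $27,151.05):
Base rate for B-389 is 18.5%.
Duty = $27,151.05 × 18.5% = $5,022.94.
Total = $205,163.81 + $588,372.08 + $1,031.13 + $5,022.94 = $799,589.96.

$799,589.96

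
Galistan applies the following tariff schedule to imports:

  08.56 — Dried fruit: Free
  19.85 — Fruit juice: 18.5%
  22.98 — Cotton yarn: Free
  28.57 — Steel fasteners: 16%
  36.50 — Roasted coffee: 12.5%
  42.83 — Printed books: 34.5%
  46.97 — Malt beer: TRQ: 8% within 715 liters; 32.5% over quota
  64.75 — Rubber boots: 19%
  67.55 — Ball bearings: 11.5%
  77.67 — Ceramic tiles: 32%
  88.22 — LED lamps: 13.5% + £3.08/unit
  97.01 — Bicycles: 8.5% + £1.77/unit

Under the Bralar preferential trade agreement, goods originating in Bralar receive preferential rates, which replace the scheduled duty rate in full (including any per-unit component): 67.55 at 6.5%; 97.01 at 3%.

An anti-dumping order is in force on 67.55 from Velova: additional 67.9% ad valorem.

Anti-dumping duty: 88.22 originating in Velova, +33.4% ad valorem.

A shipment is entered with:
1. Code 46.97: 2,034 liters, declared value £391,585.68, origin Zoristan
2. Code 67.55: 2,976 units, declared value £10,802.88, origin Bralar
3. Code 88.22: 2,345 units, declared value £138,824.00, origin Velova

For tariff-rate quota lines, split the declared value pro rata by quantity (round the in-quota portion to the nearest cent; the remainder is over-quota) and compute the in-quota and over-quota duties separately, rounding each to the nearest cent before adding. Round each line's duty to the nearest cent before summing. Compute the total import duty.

£166,573.90

Line 1 (46.97, Zoristan, 2,034 liters, £391,585.68):
Code 46.97 is under a tariff-rate quota (threshold 715 liters). In-quota: 715 liters at 8%; over-quota: 1,319 liters at 32.5%.
Pro-rata value split: in-quota = £391,585.68 × 715/2,034 = £137,651.80; over-quota = £391,585.68 − £137,651.80 = £253,933.88.
In-quota duty = £137,651.80 × 8% = £11,012.14. Over-quota duty = £253,933.88 × 32.5% = £82,528.51.
Line duty = £11,012.14 + £82,528.51 = £93,540.65.
Line 2 (67.55, Bralar, 2,976 units, £10,802.88):
Base rate for 67.55 is 11.5%.
Origin Bralar qualifies under the Galistan–Bralar agreement and 67.55 is covered: preferential rate 6.5% applies instead.
The additional-duty order on 67.55 targets Velova, not Bralar; it does not apply.
Duty = £10,802.88 × 6.5% = £702.19.
Line 3 (88.22, Velova, 2,345 units, £138,824.00):
Base rate for 88.22 is 13.5% + £3.08/unit.
Additional duty on 88.22 from Velova: +33.4%. Applied ad valorem rate: 13.5% + 33.4% = 46.9%.
Duty = £138,824.00 × 46.9% + 2,345 × £3.08 = £72,331.06.
Total = £93,540.65 + £702.19 + £72,331.06 = £166,573.90.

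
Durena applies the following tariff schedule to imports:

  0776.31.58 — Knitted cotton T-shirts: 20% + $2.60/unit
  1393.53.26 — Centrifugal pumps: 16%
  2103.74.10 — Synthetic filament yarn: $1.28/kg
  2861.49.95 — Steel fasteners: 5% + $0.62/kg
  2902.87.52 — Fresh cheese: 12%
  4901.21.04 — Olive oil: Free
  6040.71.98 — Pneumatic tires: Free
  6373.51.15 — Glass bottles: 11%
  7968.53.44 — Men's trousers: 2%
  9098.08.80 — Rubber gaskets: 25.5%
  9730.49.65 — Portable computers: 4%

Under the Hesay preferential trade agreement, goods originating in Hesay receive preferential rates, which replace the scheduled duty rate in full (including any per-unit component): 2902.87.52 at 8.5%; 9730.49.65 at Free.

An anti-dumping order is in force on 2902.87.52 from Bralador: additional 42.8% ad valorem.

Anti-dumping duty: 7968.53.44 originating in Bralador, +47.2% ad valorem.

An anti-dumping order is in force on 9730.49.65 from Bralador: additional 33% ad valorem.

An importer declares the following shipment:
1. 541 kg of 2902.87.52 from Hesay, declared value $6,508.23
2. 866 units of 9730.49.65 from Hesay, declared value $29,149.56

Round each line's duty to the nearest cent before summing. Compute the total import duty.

$553.20

Line 1 (2902.87.52, Hesay, 541 kg, $6,508.23):
Base rate for 2902.87.52 is 12%.
Origin Hesay qualifies under the Durena–Hesay agreement and 2902.87.52 is covered: preferential rate 8.5% applies instead.
The additional-duty order on 2902.87.52 targets Bralador, not Hesay; it does not apply.
Duty = $6,508.23 × 8.5% = $553.20.
Line 2 (9730.49.65, Hesay, 866 units, $29,149.56):
Base rate for 9730.49.65 is 4%.
Origin Hesay qualifies under the Durena–Hesay agreement and 9730.49.65 is covered: preferential rate Free applies instead.
The additional-duty order on 9730.49.65 targets Bralador, not Hesay; it does not apply.
Duty = $29,149.56 × 0% = $0.00.
Total = $553.20 + $0.00 = $553.20.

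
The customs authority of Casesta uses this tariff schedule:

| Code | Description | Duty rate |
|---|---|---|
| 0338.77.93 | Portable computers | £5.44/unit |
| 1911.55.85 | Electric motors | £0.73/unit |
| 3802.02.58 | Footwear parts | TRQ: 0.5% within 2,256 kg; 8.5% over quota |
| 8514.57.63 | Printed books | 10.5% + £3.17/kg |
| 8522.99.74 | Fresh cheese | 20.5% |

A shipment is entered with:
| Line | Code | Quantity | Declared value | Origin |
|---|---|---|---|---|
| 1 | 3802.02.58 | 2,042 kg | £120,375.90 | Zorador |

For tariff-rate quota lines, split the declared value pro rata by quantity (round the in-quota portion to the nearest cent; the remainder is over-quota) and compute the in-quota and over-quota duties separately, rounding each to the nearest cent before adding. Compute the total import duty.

Line 1 (3802.02.58, Zorador, 2,042 kg, £120,375.90):
Code 3802.02.58 is under a tariff-rate quota (threshold 2,256 kg). Quantity 2,042 kg is within the quota, so the in-quota rate 0.5% applies to the full value.
Duty = £120,375.90 × 0.5% = £601.88.

£601.88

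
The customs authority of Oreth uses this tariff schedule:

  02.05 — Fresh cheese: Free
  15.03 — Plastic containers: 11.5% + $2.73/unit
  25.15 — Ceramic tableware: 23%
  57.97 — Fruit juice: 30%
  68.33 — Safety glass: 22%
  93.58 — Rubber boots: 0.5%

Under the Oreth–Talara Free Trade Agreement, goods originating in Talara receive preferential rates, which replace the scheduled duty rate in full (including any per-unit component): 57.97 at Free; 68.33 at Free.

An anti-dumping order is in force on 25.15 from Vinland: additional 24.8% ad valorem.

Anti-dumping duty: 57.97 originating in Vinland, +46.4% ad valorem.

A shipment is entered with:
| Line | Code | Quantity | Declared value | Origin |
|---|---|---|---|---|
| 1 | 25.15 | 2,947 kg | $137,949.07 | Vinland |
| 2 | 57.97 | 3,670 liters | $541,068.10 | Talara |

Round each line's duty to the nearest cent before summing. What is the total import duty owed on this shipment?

$65,939.66

Line 1 (25.15, Vinland, 2,947 kg, $137,949.07):
Base rate for 25.15 is 23%.
Additional duty on 25.15 from Vinland: +24.8%. Applied ad valorem rate: 23% + 24.8% = 47.8%.
Duty = $137,949.07 × 47.8% = $65,939.66.
Line 2 (57.97, Talara, 3,670 liters, $541,068.10):
Base rate for 57.97 is 30%.
Origin Talara qualifies under the Oreth–Talara agreement and 57.97 is covered: preferential rate Free applies instead.
The additional-duty order on 57.97 targets Vinland, not Talara; it does not apply.
Duty = $541,068.10 × 0% = $0.00.
Total = $65,939.66 + $0.00 = $65,939.66.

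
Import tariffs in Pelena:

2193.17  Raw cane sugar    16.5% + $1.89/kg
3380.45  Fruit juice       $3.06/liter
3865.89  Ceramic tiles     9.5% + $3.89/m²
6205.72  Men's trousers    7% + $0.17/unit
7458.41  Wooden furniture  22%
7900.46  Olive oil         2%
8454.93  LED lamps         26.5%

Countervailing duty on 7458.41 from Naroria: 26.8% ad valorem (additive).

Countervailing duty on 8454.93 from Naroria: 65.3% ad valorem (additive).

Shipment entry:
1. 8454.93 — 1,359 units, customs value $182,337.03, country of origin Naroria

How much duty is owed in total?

Line 1 (8454.93, Naroria, 1,359 units, $182,337.03):
Base rate for 8454.93 is 26.5%.
Additional duty on 8454.93 from Naroria: +65.3%. Applied ad valorem rate: 26.5% + 65.3% = 91.8%.
Duty = $182,337.03 × 91.8% = $167,385.39.

$167,385.39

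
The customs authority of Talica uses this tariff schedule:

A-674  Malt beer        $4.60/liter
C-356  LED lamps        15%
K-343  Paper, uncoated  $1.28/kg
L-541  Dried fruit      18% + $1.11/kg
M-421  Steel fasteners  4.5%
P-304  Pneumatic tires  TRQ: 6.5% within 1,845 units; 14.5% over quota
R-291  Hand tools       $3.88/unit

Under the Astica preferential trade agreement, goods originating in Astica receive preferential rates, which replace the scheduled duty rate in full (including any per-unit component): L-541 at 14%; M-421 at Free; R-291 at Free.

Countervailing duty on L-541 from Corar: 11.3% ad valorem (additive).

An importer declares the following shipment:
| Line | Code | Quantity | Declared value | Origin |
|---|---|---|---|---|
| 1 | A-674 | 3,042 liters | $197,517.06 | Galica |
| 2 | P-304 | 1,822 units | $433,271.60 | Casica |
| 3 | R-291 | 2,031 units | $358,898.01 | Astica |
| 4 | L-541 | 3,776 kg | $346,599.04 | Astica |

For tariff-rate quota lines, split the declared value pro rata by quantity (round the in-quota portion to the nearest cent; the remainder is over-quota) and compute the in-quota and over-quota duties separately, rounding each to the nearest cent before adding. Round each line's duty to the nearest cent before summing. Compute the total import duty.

$90,679.72

Line 1 (A-674, Galica, 3,042 liters, $197,517.06):
Base rate for A-674 is $4.60/liter.
Duty = 3,042 × $4.60 = $13,993.20.
Line 2 (P-304, Casica, 1,822 units, $433,271.60):
Code P-304 is under a tariff-rate quota (threshold 1,845 units). Quantity 1,822 units is within the quota, so the in-quota rate 6.5% applies to the full value.
Duty = $433,271.60 × 6.5% = $28,162.65.
Line 3 (R-291, Astica, 2,031 units, $358,898.01):
Base rate for R-291 is $3.88/unit.
Origin Astica qualifies under the Talica–Astica agreement and R-291 is covered: preferential rate Free applies instead.
Duty = $358,898.01 × 0% = $0.00.
Line 4 (L-541, Astica, 3,776 kg, $346,599.04):
Base rate for L-541 is 18% + $1.11/kg.
Origin Astica qualifies under the Talica–Astica agreement and L-541 is covered: preferential rate 14% applies instead.
The additional-duty order on L-541 targets Corar, not Astica; it does not apply.
Duty = $346,599.04 × 14% = $48,523.87.
Total = $13,993.20 + $28,162.65 + $0.00 + $48,523.87 = $90,679.72.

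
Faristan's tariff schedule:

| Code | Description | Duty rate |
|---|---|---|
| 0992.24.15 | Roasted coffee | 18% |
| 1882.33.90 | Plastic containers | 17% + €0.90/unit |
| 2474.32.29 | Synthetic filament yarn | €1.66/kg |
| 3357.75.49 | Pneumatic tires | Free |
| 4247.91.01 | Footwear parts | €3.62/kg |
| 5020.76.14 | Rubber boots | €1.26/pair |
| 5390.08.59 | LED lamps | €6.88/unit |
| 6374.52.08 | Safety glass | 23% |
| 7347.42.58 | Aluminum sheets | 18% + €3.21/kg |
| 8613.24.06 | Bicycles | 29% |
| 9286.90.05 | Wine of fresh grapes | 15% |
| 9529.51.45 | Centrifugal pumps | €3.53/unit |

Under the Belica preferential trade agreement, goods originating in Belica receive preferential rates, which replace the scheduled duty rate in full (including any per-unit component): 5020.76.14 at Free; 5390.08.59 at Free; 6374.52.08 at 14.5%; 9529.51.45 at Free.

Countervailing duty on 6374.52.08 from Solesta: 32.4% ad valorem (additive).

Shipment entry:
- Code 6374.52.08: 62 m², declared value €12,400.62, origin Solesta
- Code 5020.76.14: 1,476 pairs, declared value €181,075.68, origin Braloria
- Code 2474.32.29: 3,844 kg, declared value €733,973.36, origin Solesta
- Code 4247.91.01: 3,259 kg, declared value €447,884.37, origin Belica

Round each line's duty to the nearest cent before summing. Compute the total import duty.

€26,908.32

Line 1 (6374.52.08, Solesta, 62 m², €12,400.62):
Base rate for 6374.52.08 is 23%.
6374.52.08 has an FTA preferential rate, but origin Solesta is not Belica; base rate stands.
Additional duty on 6374.52.08 from Solesta: +32.4%. Applied ad valorem rate: 23% + 32.4% = 55.4%.
Duty = €12,400.62 × 55.4% = €6,869.94.
Line 2 (5020.76.14, Braloria, 1,476 pairs, €181,075.68):
Base rate for 5020.76.14 is €1.26/pair.
5020.76.14 has an FTA preferential rate, but origin Braloria is not Belica; base rate stands.
Duty = 1,476 × €1.26 = €1,859.76.
Line 3 (2474.32.29, Solesta, 3,844 kg, €733,973.36):
Base rate for 2474.32.29 is €1.66/kg.
Duty = 3,844 × €1.66 = €6,381.04.
Line 4 (4247.91.01, Belica, 3,259 kg, €447,884.37):
Base rate for 4247.91.01 is €3.62/kg.
Origin Belica is the FTA partner but 4247.91.01 is not on the preference list; base rate stands.
Duty = 3,259 × €3.62 = €11,797.58.
Total = €6,869.94 + €1,859.76 + €6,381.04 + €11,797.58 = €26,908.32.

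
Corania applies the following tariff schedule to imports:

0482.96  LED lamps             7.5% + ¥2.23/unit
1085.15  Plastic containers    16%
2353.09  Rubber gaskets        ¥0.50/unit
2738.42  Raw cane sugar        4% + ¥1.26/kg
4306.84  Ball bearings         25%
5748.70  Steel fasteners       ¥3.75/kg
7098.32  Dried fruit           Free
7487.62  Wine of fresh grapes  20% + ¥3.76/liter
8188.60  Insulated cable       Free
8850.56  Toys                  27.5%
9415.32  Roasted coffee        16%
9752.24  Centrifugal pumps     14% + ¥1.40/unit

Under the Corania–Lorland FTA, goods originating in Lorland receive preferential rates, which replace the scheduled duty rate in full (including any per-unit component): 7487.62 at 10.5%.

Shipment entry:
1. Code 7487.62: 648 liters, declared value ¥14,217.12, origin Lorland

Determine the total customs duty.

¥1,492.80

Line 1 (7487.62, Lorland, 648 liters, ¥14,217.12):
Base rate for 7487.62 is 20% + ¥3.76/liter.
Origin Lorland qualifies under the Corania–Lorland agreement and 7487.62 is covered: preferential rate 10.5% applies instead.
Duty = ¥14,217.12 × 10.5% = ¥1,492.80.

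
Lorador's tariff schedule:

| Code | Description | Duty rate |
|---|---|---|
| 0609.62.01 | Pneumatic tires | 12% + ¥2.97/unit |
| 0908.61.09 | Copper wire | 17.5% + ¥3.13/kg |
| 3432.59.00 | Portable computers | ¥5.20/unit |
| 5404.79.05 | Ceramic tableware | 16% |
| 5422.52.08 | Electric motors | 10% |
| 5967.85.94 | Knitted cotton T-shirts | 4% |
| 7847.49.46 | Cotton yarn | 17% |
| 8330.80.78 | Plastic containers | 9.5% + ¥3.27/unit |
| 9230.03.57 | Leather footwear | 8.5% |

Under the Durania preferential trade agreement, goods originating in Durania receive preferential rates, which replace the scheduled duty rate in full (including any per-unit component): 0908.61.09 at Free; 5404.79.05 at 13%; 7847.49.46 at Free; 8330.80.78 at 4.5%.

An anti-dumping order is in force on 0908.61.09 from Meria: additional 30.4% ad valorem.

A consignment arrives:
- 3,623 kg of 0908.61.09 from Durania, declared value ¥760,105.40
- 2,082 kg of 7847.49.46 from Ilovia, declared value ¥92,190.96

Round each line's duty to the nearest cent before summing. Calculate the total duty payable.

¥15,672.46

Line 1 (0908.61.09, Durania, 3,623 kg, ¥760,105.40):
Base rate for 0908.61.09 is 17.5% + ¥3.13/kg.
Origin Durania qualifies under the Lorador–Durania agreement and 0908.61.09 is covered: preferential rate Free applies instead.
The additional-duty order on 0908.61.09 targets Meria, not Durania; it does not apply.
Duty = ¥760,105.40 × 0% = ¥0.00.
Line 2 (7847.49.46, Ilovia, 2,082 kg, ¥92,190.96):
Base rate for 7847.49.46 is 17%.
7847.49.46 has an FTA preferential rate, but origin Ilovia is not Durania; base rate stands.
Duty = ¥92,190.96 × 17% = ¥15,672.46.
Total = ¥0.00 + ¥15,672.46 = ¥15,672.46.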